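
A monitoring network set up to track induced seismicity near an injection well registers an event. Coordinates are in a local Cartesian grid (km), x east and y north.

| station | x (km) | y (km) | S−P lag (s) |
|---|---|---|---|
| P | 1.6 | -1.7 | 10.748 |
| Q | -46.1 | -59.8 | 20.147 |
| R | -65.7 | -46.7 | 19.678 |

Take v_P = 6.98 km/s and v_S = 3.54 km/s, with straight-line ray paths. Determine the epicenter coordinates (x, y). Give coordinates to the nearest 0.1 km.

x ≈ 5.5 km, y ≈ 75.4 km

Distance from S−P lag: d = Δt · v_P v_S / (v_P − v_S) = Δt · (6.98·3.54)/(6.98−3.54) ≈ 7.1829·Δt.
So d_P = 77.20, d_Q = 144.71, d_R = 141.35 km.
Circle about each station: (x − 1.6)² + (y + 1.7)² = 77.20²; (x + 46.1)² + (y + 59.8)² = 144.71²; (x + 65.7)² + (y + 46.7)² = 141.35².
Subtracting pairs of circle equations eliminates x²+y² and gives linear equations (the radical axes):
-95.4 x − 116.2 y = -9285.34
-134.6 x − 90.0 y = -7528.05
Solving the 2×2 system: x ≈ 5.5, y ≈ 75.4 km.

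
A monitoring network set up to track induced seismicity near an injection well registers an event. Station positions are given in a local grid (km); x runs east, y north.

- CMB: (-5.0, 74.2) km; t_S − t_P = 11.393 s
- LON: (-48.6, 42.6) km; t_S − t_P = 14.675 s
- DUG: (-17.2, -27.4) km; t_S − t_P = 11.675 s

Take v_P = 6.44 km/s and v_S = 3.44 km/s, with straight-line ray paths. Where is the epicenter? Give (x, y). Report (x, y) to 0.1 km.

x ≈ 56.7 km, y ≈ 17.0 km

Distance from S−P lag: d = Δt · v_P v_S / (v_P − v_S) = Δt · (6.44·3.44)/(6.44−3.44) ≈ 7.3845·Δt.
So d_CMB = 84.13, d_LON = 108.37, d_DUG = 86.21 km.
Circle about each station: (x + 5.0)² + (y − 74.2)² = 84.13²; (x + 48.6)² + (y − 42.6)² = 108.37²; (x + 17.2)² + (y + 27.4)² = 86.21².
Subtracting the CMB equation from the LON and DUG equations removes the quadratic terms:
-87.2 x − 63.2 y = -6020.12
-24.4 x − 203.2 y = -4838.35
Solving the 2×2 system: x ≈ 56.7, y ≈ 17.0 km.
Check against CMB (with the unrounded x, y): √((x + 5.0)²+(y − 74.2)²) = 84.15 ≈ 84.13 km. ✓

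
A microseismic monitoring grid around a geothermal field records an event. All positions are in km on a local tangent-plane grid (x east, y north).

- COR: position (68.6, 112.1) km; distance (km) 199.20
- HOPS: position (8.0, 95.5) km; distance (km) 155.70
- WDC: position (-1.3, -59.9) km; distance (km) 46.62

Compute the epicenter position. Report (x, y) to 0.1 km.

(-46.9, -50.2)

Circle about each station: (x − 68.6)² + (y − 112.1)² = 199.20²; (x − 8.0)² + (y − 95.5)² = 155.70²; (x + 1.3)² + (y + 59.9)² = 46.62².
Subtracting the COR equation from the HOPS and WDC equations removes the quadratic terms:
-121.2 x − 33.2 y = 7350.03
-139.8 x − 344.0 y = 23824.55
Solving the 2×2 system: x ≈ -46.9, y ≈ -50.2 km.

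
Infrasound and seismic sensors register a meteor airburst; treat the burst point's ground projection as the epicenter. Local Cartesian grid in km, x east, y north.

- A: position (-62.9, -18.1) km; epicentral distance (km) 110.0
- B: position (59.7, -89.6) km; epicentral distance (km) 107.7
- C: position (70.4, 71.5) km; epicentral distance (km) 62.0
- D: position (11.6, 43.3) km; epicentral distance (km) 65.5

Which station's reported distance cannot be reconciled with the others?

D

Solve using three stations at a time. Using A, B, C (subtract circle equations pairwise → linear system) gives (x, y) ≈ (41.5, 16.6).
Distances from that point to each station vs reported:
  A: calculated 110.0 vs reported 110.0 → residual 0.0 km
  B: calculated 107.7 vs reported 107.7 → residual 0.0 km
  C: calculated 62.0 vs reported 62.0 → residual 0.0 km
  D: calculated 40.1 vs reported 65.5 → residual 25.4 km
A, B, C are mutually consistent (residuals ≈ 0); D is off by 25.4 km.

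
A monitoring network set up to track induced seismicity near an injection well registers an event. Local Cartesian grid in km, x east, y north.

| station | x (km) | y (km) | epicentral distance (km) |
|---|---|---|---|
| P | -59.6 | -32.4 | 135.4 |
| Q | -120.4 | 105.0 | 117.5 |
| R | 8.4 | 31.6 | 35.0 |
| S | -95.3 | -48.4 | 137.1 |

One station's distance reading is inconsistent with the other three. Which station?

P

Solve using three stations at a time. Using Q, R, S (subtract circle equations pairwise → linear system) gives (x, y) ≈ (-11.7, 60.3).
Distances from that point to each station vs reported:
  P: calculated 104.3 vs reported 135.4 → residual 31.1 km
  Q: calculated 117.5 vs reported 117.5 → residual 0.0 km
  R: calculated 35.0 vs reported 35.0 → residual 0.0 km
  S: calculated 137.1 vs reported 137.1 → residual 0.0 km
Q, R, S are mutually consistent (residuals ≈ 0); P is off by 31.1 km.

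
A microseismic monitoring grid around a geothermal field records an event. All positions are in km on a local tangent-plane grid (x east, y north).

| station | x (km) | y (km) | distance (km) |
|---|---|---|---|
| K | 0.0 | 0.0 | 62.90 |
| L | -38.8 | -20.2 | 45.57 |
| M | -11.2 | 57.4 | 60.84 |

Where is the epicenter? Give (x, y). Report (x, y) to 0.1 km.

-59.5 km east, 20.4 km north

Circle about each station: x² + y² = 62.90²; (x + 38.8)² + (y + 20.2)² = 45.57²; (x + 11.2)² + (y − 57.4)² = 60.84².
Subtracting the K equation from the L and M equations removes the quadratic terms:
-77.6 x − 40.4 y = 3793.27
-22.4 x + 114.8 y = 3675.10
Solving the 2×2 system: x ≈ -59.5, y ≈ 20.4 km.
Check against K (with the unrounded x, y): √(x²+y²) = 62.90 ≈ 62.90 km. ✓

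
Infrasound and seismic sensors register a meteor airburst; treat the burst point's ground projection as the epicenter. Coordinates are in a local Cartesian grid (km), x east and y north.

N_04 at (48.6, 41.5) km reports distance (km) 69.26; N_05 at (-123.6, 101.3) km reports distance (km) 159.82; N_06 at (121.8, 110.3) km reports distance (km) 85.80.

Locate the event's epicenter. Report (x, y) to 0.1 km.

x ≈ 36.0 km, y ≈ 109.6 km

Circle about each station: (x − 48.6)² + (y − 41.5)² = 69.26²; (x + 123.6)² + (y − 101.3)² = 159.82²; (x − 121.8)² + (y − 110.3)² = 85.80².
Subtracting pairs of circle equations eliminates x²+y² and gives linear equations (the radical axes):
-344.4 x + 119.6 y = 708.96
146.4 x + 137.6 y = 20352.43
Solving the 2×2 system: x ≈ 36.0, y ≈ 109.6 km.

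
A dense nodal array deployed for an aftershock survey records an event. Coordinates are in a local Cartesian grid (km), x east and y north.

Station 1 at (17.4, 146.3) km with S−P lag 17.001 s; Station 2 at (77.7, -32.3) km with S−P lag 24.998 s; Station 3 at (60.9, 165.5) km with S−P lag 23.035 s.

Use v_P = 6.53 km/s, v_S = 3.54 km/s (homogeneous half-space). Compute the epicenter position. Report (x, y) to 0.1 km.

Distance from S−P lag: d = Δt · v_P v_S / (v_P − v_S) = Δt · (6.53·3.54)/(6.53−3.54) ≈ 7.7312·Δt.
So d_Station 1 = 131.44, d_Station 2 = 193.26, d_Station 3 = 178.09 km.
Circle about each station: (x − 17.4)² + (y − 146.3)² = 131.44²; (x − 77.7)² + (y + 32.3)² = 193.26²; (x − 60.9)² + (y − 165.5)² = 178.09².
Subtracting the Station 1 equation from the Station 2 and Station 3 equations removes the quadratic terms:
120.6 x − 357.2 y = -34698.82
87.0 x + 38.4 y = -5046.96
Solving the 2×2 system: x ≈ -87.8, y ≈ 67.5 km.
Check against Station 1 (with the unrounded x, y): √((x − 17.4)²+(y − 146.3)²) = 131.44 ≈ 131.44 km. ✓

-87.8 km east, 67.5 km north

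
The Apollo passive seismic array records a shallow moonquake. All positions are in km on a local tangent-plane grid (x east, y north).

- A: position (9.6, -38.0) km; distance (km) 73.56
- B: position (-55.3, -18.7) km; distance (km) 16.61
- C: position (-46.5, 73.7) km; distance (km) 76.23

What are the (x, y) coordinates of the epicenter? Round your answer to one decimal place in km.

Circle about each station: (x − 9.6)² + (y + 38.0)² = 73.56²; (x + 55.3)² + (y + 18.7)² = 16.61²; (x + 46.5)² + (y − 73.7)² = 76.23².
Subtracting the A equation from the B and C equations removes the quadratic terms:
-129.8 x + 38.6 y = 7006.80
-112.2 x + 223.4 y = 5657.84
Solving the 2×2 system: x ≈ -54.6, y ≈ -2.1 km.

(-54.6, -2.1)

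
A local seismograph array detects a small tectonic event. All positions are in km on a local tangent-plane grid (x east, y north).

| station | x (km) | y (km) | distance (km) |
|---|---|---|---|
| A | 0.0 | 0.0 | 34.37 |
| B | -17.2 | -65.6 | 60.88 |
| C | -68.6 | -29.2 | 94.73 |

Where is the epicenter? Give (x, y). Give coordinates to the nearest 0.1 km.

Circle about each station: x² + y² = 34.37²; (x + 17.2)² + (y + 65.6)² = 60.88²; (x + 68.6)² + (y + 29.2)² = 94.73².
Subtracting the A equation from the B and C equations removes the quadratic terms:
-34.4 x − 131.2 y = 2074.12
-137.2 x − 58.4 y = -2233.88
Solving the 2×2 system: x ≈ 25.9, y ≈ -22.6 km.

25.9 km east, -22.6 km north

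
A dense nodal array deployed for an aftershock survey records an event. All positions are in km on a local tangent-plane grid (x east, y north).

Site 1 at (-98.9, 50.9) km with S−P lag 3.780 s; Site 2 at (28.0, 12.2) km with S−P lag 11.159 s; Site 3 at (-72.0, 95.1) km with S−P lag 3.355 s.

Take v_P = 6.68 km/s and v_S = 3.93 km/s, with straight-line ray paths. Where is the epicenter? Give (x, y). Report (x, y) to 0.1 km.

x ≈ -65.2 km, y ≈ 63.8 km

Distance from S−P lag: d = Δt · v_P v_S / (v_P − v_S) = Δt · (6.68·3.93)/(6.68−3.93) ≈ 9.5463·Δt.
So d_Site 1 = 36.09, d_Site 2 = 106.53, d_Site 3 = 32.03 km.
Circle about each station: (x + 98.9)² + (y − 50.9)² = 36.09²; (x − 28.0)² + (y − 12.2)² = 106.53²; (x + 72.0)² + (y − 95.1)² = 32.03².
Subtracting pairs of circle equations eliminates x²+y² and gives linear equations (the radical axes):
253.8 x − 77.4 y = -21485.33
53.8 x + 88.4 y = 2132.56
Solving the 2×2 system: x ≈ -65.2, y ≈ 63.8 km.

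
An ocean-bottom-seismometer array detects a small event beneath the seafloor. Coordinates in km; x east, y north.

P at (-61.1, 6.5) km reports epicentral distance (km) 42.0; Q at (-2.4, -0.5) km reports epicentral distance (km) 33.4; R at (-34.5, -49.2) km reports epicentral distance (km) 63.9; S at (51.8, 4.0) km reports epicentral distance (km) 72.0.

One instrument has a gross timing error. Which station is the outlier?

Q

Solve using three stations at a time. Using P, R, S (subtract circle equations pairwise → linear system) gives (x, y) ≈ (-19.6, 12.9).
Distances from that point to each station vs reported:
  P: calculated 42.0 vs reported 42.0 → residual 0.0 km
  Q: calculated 21.8 vs reported 33.4 → residual 11.6 km
  R: calculated 63.9 vs reported 63.9 → residual 0.0 km
  S: calculated 72.0 vs reported 72.0 → residual 0.0 km
P, R, S are mutually consistent (residuals ≈ 0); Q is off by 11.6 km.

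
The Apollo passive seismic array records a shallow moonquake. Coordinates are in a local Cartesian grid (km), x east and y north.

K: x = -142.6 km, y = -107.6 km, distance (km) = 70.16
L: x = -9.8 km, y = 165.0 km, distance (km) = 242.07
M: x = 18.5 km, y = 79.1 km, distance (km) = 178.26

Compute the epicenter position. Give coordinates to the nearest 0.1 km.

Circle about each station: (x + 142.6)² + (y + 107.6)² = 70.16²; (x + 9.8)² + (y − 165.0)² = 242.07²; (x − 18.5)² + (y − 79.1)² = 178.26².
Subtracting the K equation from the L and M equations removes the quadratic terms:
265.6 x + 545.2 y = -58266.94
322.2 x + 373.4 y = -52167.66
Solving the 2×2 system: x ≈ -87.4, y ≈ -64.3 km.
Check against K (with the unrounded x, y): √((x + 142.6)²+(y + 107.6)²) = 70.16 ≈ 70.16 km. ✓

x ≈ -87.4 km, y ≈ -64.3 km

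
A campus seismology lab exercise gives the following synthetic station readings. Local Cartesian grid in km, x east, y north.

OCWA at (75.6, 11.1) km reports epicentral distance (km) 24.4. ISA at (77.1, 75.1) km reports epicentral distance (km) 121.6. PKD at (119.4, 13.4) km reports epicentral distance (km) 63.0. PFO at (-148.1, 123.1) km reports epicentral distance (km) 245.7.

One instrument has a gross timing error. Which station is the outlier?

ISA

Solve using three stations at a time. Using OCWA, PKD, PFO (subtract circle equations pairwise → linear system) gives (x, y) ≈ (60.0, -7.5).
Distances from that point to each station vs reported:
  OCWA: calculated 24.2 vs reported 24.4 → residual 0.2 km
  ISA: calculated 84.3 vs reported 121.6 → residual 37.3 km
  PKD: calculated 62.9 vs reported 63.0 → residual 0.1 km
  PFO: calculated 245.7 vs reported 245.7 → residual 0.0 km
OCWA, PKD, PFO are mutually consistent (residuals ≈ 0); ISA is off by 37.3 km.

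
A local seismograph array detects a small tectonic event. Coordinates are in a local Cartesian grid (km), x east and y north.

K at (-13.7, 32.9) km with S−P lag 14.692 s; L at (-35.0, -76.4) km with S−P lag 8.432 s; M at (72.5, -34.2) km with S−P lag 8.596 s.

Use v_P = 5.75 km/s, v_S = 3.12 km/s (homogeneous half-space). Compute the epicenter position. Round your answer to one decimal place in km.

20.5 km east, -61.3 km north

Distance from S−P lag: d = Δt · v_P v_S / (v_P − v_S) = Δt · (5.75·3.12)/(5.75−3.12) ≈ 6.8213·Δt.
So d_K = 100.22, d_L = 57.52, d_M = 58.64 km.
Circle about each station: (x + 13.7)² + (y − 32.9)² = 100.22²; (x + 35.0)² + (y + 76.4)² = 57.52²; (x − 72.5)² + (y + 34.2)² = 58.64².
Subtracting pairs of circle equations eliminates x²+y² and gives linear equations (the radical axes):
-42.6 x − 218.6 y = 12527.36
172.4 x − 134.2 y = 11761.19
Solving the 2×2 system: x ≈ 20.5, y ≈ -61.3 km.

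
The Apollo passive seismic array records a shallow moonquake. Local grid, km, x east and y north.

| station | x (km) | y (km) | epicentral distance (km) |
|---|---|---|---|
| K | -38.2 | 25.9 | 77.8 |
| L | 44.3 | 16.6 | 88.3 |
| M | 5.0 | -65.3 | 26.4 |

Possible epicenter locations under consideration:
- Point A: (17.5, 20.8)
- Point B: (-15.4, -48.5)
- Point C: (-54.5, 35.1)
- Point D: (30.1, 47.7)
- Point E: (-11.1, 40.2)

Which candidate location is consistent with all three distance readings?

Point B

For each candidate, compare |candidate − station| to the reported distance:
Point A: residuals K 21.9, L 61.2, M 60.6 → max 61.2 km
Point B: residuals K 0.0, L 0.0, M 0.0 → max 0.0 km
Point C: residuals K 59.1, L 12.2, M 90.3 → max 90.3 km
Point D: residuals K 6.1, L 54.1, M 89.4 → max 89.4 km
Point E: residuals K 47.2, L 28.1, M 80.3 → max 80.3 km
Only Point B has all residuals ≈ 0.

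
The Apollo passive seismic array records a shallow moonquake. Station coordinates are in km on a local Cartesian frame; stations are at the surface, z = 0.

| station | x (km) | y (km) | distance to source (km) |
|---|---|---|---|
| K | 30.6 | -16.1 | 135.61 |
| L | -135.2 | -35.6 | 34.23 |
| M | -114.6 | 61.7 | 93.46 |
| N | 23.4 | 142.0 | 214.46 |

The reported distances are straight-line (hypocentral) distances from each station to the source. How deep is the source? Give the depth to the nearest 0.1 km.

Each station gives a sphere (x−x_i)² + (y−y_i)² + z² = d_i² (stations at z=0).
Subtracting the K sphere from L and M: z² cancels, leaving linear equations in x and y:
-331.6 x − 39.0 y = 35569.21
-290.4 x + 155.6 y = 25399.78
Solving: x ≈ -103.701, y ≈ -30.303 km (keep extra digits for the depth step; rounded: -103.7, -30.3).
Then from the K sphere: z² = 135.61² − (x − 30.6)² − (y + 16.1)² with x = -103.701, y = -30.303, so z ≈ 12.312 ≈ 12.3 km.
Check against N (with the unrounded solution): distance 214.46 ≈ 214.46 km. ✓

z ≈ 12.3 km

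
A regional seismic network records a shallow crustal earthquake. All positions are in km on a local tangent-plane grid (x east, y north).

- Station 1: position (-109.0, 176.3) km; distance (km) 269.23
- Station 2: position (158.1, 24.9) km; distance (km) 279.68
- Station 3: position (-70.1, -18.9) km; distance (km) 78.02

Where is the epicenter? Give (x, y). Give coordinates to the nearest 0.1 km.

x ≈ -95.7 km, y ≈ -92.6 km

Circle about each station: (x + 109.0)² + (y − 176.3)² = 269.23²; (x − 158.1)² + (y − 24.9)² = 279.68²; (x + 70.1)² + (y + 18.9)² = 78.02².
Subtracting pairs of circle equations eliminates x²+y² and gives linear equations (the radical axes):
534.2 x − 302.8 y = -23083.18
77.8 x − 390.4 y = 28706.20
Solving the 2×2 system: x ≈ -95.7, y ≈ -92.6 km.
Check against Station 1 (with the unrounded x, y): √((x + 109.0)²+(y − 176.3)²) = 269.23 ≈ 269.23 km. ✓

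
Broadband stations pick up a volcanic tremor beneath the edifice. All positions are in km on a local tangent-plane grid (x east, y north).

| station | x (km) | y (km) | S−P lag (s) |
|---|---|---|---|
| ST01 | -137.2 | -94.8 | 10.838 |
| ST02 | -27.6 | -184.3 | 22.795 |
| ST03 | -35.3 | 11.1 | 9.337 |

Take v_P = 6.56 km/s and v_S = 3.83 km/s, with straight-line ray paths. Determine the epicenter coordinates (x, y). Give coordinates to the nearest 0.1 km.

-120.9 km east, 3.6 km north

Distance from S−P lag: d = Δt · v_P v_S / (v_P − v_S) = Δt · (6.56·3.83)/(6.56−3.83) ≈ 9.2032·Δt.
So d_ST01 = 99.74, d_ST02 = 209.79, d_ST03 = 85.93 km.
Circle about each station: (x + 137.2)² + (y + 94.8)² = 99.74²; (x + 27.6)² + (y + 184.3)² = 209.79²; (x + 35.3)² + (y − 11.1)² = 85.93².
Subtracting pairs of circle equations eliminates x²+y² and gives linear equations (the radical axes):
219.2 x − 179.0 y = -27146.41
203.8 x + 211.8 y = -23877.48
Solving the 2×2 system: x ≈ -120.9, y ≈ 3.6 km.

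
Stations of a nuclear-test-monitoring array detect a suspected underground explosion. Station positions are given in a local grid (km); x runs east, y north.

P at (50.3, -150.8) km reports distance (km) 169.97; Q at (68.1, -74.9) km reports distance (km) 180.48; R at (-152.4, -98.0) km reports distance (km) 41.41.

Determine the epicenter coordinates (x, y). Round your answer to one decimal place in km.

Circle about each station: (x − 50.3)² + (y + 150.8)² = 169.97²; (x − 68.1)² + (y + 74.9)² = 180.48²; (x + 152.4)² + (y + 98.0)² = 41.41².
Subtracting the P equation from the Q and R equations removes the quadratic terms:
35.6 x + 151.8 y = -18706.34
-405.4 x + 105.6 y = 34734.04
Solving the 2×2 system: x ≈ -111.0, y ≈ -97.2 km.

x ≈ -111.0 km, y ≈ -97.2 km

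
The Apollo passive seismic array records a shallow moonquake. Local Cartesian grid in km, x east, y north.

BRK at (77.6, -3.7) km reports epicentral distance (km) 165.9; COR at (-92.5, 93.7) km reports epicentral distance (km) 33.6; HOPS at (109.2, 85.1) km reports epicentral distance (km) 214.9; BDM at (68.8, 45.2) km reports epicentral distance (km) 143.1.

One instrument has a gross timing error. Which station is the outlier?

HOPS

Solve using three stations at a time. Using BRK, COR, BDM (subtract circle equations pairwise → linear system) gives (x, y) ≈ (-72.7, 66.5).
Distances from that point to each station vs reported:
  BRK: calculated 165.9 vs reported 165.9 → residual 0.0 km
  COR: calculated 33.6 vs reported 33.6 → residual 0.0 km
  HOPS: calculated 182.9 vs reported 214.9 → residual 32.0 km
  BDM: calculated 143.1 vs reported 143.1 → residual 0.0 km
BRK, COR, BDM are mutually consistent (residuals ≈ 0); HOPS is off by 32.0 km.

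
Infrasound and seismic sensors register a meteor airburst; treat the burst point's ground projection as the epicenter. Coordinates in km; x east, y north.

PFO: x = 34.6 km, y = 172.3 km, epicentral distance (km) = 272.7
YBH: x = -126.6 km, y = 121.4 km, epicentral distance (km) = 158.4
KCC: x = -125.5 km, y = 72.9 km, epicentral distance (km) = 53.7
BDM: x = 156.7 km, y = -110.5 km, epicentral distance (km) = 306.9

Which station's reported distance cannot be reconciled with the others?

KCC

Solve using three stations at a time. Using PFO, YBH, BDM (subtract circle equations pairwise → linear system) gives (x, y) ≈ (-141.0, -36.2).
Distances from that point to each station vs reported:
  PFO: calculated 272.6 vs reported 272.7 → residual 0.1 km
  YBH: calculated 158.3 vs reported 158.4 → residual 0.1 km
  KCC: calculated 110.2 vs reported 53.7 → residual 56.5 km
  BDM: calculated 306.8 vs reported 306.9 → residual 0.1 km
PFO, YBH, BDM are mutually consistent (residuals ≈ 0); KCC is off by 56.5 km.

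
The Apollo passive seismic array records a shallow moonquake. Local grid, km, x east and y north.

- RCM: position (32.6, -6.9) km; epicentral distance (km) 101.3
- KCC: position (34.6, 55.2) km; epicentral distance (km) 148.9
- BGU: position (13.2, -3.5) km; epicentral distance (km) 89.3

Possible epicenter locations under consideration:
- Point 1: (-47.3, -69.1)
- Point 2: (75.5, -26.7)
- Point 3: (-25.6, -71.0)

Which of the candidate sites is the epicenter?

Point 1

For each candidate, compare |candidate − station| to the reported distance:
Point 1: residuals RCM 0.0, KCC 0.0, BGU 0.1 → max 0.1 km
Point 2: residuals RCM 54.1, KCC 57.4, BGU 22.8 → max 57.4 km
Point 3: residuals RCM 14.7, KCC 9.1, BGU 11.4 → max 14.7 km
Only Point 1 has all residuals ≈ 0.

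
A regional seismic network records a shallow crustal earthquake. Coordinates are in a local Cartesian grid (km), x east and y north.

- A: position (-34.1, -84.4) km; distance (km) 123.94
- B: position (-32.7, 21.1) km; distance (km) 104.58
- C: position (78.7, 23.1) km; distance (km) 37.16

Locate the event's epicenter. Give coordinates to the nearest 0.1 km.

(66.5, -12.0)

Circle about each station: (x + 34.1)² + (y + 84.4)² = 123.94²; (x + 32.7)² + (y − 21.1)² = 104.58²; (x − 78.7)² + (y − 23.1)² = 37.16².
Subtracting the A equation from the B and C equations removes the quadratic terms:
2.8 x + 211.0 y = -2347.52
225.6 x + 215.0 y = 12421.39
Solving the 2×2 system: x ≈ 66.5, y ≈ -12.0 km.
Check against A (with the unrounded x, y): √((x + 34.1)²+(y + 84.4)²) = 123.94 ≈ 123.94 km. ✓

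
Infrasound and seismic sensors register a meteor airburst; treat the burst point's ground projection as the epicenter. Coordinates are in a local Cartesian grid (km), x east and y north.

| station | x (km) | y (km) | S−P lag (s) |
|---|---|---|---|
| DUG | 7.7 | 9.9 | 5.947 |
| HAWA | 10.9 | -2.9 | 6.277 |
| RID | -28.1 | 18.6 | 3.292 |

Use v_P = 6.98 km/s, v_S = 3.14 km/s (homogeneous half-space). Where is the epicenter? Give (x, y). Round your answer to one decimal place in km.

Distance from S−P lag: d = Δt · v_P v_S / (v_P − v_S) = Δt · (6.98·3.14)/(6.98−3.14) ≈ 5.7076·Δt.
So d_DUG = 33.94, d_HAWA = 35.83, d_RID = 18.79 km.
Circle about each station: (x − 7.7)² + (y − 9.9)² = 33.94²; (x − 10.9)² + (y + 2.9)² = 35.83²; (x + 28.1)² + (y − 18.6)² = 18.79².
Subtracting pairs of circle equations eliminates x²+y² and gives linear equations (the radical axes):
6.4 x − 25.6 y = -161.95
-71.6 x + 17.4 y = 1777.13
Solving the 2×2 system: x ≈ -24.8, y ≈ 0.1 km.

(-24.8, 0.1)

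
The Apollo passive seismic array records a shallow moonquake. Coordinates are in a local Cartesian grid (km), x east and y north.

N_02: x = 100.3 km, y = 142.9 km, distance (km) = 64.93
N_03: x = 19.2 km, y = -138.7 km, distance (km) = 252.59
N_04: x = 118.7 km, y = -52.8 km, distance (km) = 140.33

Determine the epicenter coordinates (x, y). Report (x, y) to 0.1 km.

(133.0, 86.8)

Circle about each station: (x − 100.3)² + (y − 142.9)² = 64.93²; (x − 19.2)² + (y + 138.7)² = 252.59²; (x − 118.7)² + (y + 52.8)² = 140.33².
Subtracting pairs of circle equations eliminates x²+y² and gives linear equations (the radical axes):
-162.2 x − 563.2 y = -70459.97
36.8 x − 391.4 y = -29079.57
Solving the 2×2 system: x ≈ 133.0, y ≈ 86.8 km.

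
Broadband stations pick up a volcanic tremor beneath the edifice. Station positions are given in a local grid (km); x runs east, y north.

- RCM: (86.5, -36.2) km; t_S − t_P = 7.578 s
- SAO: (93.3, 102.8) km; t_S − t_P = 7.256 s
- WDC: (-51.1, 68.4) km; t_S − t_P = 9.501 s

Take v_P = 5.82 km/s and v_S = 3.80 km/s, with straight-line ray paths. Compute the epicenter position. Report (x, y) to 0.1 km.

Distance from S−P lag: d = Δt · v_P v_S / (v_P − v_S) = Δt · (5.82·3.80)/(5.82−3.80) ≈ 10.9485·Δt.
So d_RCM = 82.97, d_SAO = 79.44, d_WDC = 104.02 km.
Circle about each station: (x − 86.5)² + (y + 36.2)² = 82.97²; (x − 93.3)² + (y − 102.8)² = 79.44²; (x + 51.1)² + (y − 68.4)² = 104.02².
Subtracting pairs of circle equations eliminates x²+y² and gives linear equations (the radical axes):
13.6 x + 278.0 y = 11053.35
-275.2 x + 209.2 y = -5439.06
Solving the 2×2 system: x ≈ 48.2, y ≈ 37.4 km.
Check against RCM (with the unrounded x, y): √((x − 86.5)²+(y + 36.2)²) = 82.97 ≈ 82.97 km. ✓

x ≈ 48.2 km, y ≈ 37.4 km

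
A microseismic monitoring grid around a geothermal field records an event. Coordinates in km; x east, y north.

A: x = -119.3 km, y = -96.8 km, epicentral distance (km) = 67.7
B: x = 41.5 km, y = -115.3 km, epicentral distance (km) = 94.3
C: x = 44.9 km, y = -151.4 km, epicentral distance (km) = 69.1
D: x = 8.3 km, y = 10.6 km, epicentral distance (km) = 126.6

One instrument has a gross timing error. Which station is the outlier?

Solve using three stations at a time. Using A, B, D (subtract circle equations pairwise → linear system) gives (x, y) ≈ (-51.7, -100.9).
Distances from that point to each station vs reported:
  A: calculated 67.7 vs reported 67.7 → residual 0.0 km
  B: calculated 94.3 vs reported 94.3 → residual 0.0 km
  C: calculated 109.0 vs reported 69.1 → residual 39.9 km
  D: calculated 126.6 vs reported 126.6 → residual 0.0 km
A, B, D are mutually consistent (residuals ≈ 0); C is off by 39.9 km.

C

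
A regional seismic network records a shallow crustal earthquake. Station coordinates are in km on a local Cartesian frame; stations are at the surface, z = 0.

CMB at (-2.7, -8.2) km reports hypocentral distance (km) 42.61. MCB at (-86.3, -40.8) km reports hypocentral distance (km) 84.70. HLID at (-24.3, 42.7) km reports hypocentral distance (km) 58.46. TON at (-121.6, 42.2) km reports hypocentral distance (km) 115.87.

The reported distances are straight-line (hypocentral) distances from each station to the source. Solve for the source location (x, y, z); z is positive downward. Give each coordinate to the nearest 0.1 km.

x ≈ -21.3 km, y ≈ -1.8 km, depth ≈ 37.8 km

Each station gives a sphere (x−x_i)² + (y−y_i)² + z² = d_i² (stations at z=0).
Subtracting the CMB sphere from MCB and HLID: z² cancels, leaving linear equations in x and y:
-167.2 x − 65.2 y = 3679.32
-43.2 x + 101.8 y = 737.29
Solving: x ≈ -21.304, y ≈ -1.798 km (keep extra digits for the depth step; rounded: -21.3, -1.8).
Then from the CMB sphere: z² = 42.61² − (x + 2.7)² − (y + 8.2)² with x = -21.304, y = -1.798, so z ≈ 37.796 ≈ 37.8 km.
Check against TON (with the unrounded solution): distance 115.86 ≈ 115.87 km. ✓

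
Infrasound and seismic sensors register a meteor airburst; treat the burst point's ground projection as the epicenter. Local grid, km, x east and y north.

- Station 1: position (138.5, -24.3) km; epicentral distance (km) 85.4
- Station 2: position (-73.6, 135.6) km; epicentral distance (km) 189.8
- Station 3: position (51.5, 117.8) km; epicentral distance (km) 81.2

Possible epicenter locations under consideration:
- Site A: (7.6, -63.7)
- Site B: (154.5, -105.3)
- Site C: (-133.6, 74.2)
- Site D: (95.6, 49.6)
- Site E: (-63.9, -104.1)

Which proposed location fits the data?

For each candidate, compare |candidate − station| to the reported distance:
Site A: residuals Station 1 51.3, Station 2 25.4, Station 3 105.5 → max 105.5 km
Site B: residuals Station 1 2.8, Station 2 142.0, Station 3 164.5 → max 164.5 km
Site C: residuals Station 1 204.0, Station 2 104.0, Station 3 109.0 → max 204.0 km
Site D: residuals Station 1 0.0, Station 2 0.0, Station 3 0.0 → max 0.0 km
Site E: residuals Station 1 132.2, Station 2 50.1, Station 3 168.9 → max 168.9 km
Only Site D has all residuals ≈ 0.

Site D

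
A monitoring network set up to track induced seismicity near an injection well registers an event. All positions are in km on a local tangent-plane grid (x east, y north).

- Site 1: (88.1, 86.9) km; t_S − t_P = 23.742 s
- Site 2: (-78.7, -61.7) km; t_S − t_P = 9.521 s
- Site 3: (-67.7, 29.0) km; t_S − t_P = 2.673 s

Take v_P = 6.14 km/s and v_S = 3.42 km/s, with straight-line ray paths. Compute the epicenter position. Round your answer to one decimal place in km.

Distance from S−P lag: d = Δt · v_P v_S / (v_P − v_S) = Δt · (6.14·3.42)/(6.14−3.42) ≈ 7.7201·Δt.
So d_Site 1 = 183.29, d_Site 2 = 73.50, d_Site 3 = 20.64 km.
Circle about each station: (x − 88.1)² + (y − 86.9)² = 183.29²; (x + 78.7)² + (y + 61.7)² = 73.50²; (x + 67.7)² + (y − 29.0)² = 20.64².
Subtracting the Site 1 equation from the Site 2 and Site 3 equations removes the quadratic terms:
-333.6 x − 297.2 y = 22880.33
-311.6 x − 115.8 y = 23280.28
Solving the 2×2 system: x ≈ -79.1, y ≈ 11.8 km.

(-79.1, 11.8)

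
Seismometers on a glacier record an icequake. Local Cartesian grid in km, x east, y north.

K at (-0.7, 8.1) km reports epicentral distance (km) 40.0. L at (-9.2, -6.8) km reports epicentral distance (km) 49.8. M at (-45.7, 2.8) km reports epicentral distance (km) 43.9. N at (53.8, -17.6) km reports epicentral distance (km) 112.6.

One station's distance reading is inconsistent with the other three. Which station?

N

Solve using three stations at a time. Using K, L, M (subtract circle equations pairwise → linear system) gives (x, y) ≈ (-23.7, 40.9).
Distances from that point to each station vs reported:
  K: calculated 40.1 vs reported 40.0 → residual 0.1 km
  L: calculated 49.9 vs reported 49.8 → residual 0.1 km
  M: calculated 44.0 vs reported 43.9 → residual 0.1 km
  N: calculated 97.1 vs reported 112.6 → residual 15.5 km
K, L, M are mutually consistent (residuals ≈ 0); N is off by 15.5 km.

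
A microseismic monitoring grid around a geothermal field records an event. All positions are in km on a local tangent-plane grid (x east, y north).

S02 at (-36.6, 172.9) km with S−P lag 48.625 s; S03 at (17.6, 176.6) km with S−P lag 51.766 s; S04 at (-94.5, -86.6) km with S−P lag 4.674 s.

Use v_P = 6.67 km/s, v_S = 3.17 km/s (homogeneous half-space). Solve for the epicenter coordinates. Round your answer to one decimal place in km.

x ≈ -95.9 km, y ≈ -114.8 km

Distance from S−P lag: d = Δt · v_P v_S / (v_P − v_S) = Δt · (6.67·3.17)/(6.67−3.17) ≈ 6.0411·Δt.
So d_S02 = 293.75, d_S03 = 312.72, d_S04 = 28.24 km.
Circle about each station: (x + 36.6)² + (y − 172.9)² = 293.75²; (x − 17.6)² + (y − 176.6)² = 312.72²; (x + 94.5)² + (y + 86.6)² = 28.24².
Subtracting pairs of circle equations eliminates x²+y² and gives linear equations (the radical axes):
108.4 x + 7.4 y = -11241.39
-115.8 x − 519.0 y = 70687.40
Solving the 2×2 system: x ≈ -95.9, y ≈ -114.8 km.
Check against S02 (with the unrounded x, y): √((x + 36.6)²+(y − 172.9)²) = 293.75 ≈ 293.75 km. ✓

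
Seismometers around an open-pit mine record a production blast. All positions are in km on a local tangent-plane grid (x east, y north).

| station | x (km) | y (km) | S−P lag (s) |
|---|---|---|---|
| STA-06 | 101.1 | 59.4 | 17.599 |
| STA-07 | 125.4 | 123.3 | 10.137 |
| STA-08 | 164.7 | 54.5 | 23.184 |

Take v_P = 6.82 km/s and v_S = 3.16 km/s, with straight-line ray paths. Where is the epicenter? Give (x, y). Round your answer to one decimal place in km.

Distance from S−P lag: d = Δt · v_P v_S / (v_P − v_S) = Δt · (6.82·3.16)/(6.82−3.16) ≈ 5.8883·Δt.
So d_STA-06 = 103.63, d_STA-07 = 59.69, d_STA-08 = 136.51 km.
Circle about each station: (x − 101.1)² + (y − 59.4)² = 103.63²; (x − 125.4)² + (y − 123.3)² = 59.69²; (x − 164.7)² + (y − 54.5)² = 136.51².
Subtracting pairs of circle equations eliminates x²+y² and gives linear equations (the radical axes):
48.6 x + 127.8 y = 24354.76
127.2 x − 9.8 y = 8450.97
Solving the 2×2 system: x ≈ 78.8, y ≈ 160.6 km.

x ≈ 78.8 km, y ≈ 160.6 km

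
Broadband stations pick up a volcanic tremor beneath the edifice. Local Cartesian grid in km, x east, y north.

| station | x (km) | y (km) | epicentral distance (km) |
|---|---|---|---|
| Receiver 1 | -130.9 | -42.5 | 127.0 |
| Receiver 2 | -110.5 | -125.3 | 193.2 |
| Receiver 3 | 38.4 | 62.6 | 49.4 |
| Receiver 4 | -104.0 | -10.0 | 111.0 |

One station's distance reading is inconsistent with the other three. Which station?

Receiver 1

Solve using three stations at a time. Using Receiver 2, Receiver 3, Receiver 4 (subtract circle equations pairwise → linear system) gives (x, y) ≈ (-2.5, 34.9).
Distances from that point to each station vs reported:
  Receiver 1: calculated 149.9 vs reported 127.0 → residual 22.9 km
  Receiver 2: calculated 193.2 vs reported 193.2 → residual 0.0 km
  Receiver 3: calculated 49.4 vs reported 49.4 → residual 0.0 km
  Receiver 4: calculated 111.0 vs reported 111.0 → residual 0.0 km
Receiver 2, Receiver 3, Receiver 4 are mutually consistent (residuals ≈ 0); Receiver 1 is off by 22.9 km.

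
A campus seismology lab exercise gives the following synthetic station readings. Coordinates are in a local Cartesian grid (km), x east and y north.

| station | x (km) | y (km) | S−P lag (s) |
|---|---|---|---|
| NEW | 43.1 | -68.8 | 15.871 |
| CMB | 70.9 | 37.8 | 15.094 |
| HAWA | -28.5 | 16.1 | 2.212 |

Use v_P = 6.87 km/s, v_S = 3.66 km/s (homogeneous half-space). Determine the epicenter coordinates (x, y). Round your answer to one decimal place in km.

-45.7 km east, 18.2 km north

Distance from S−P lag: d = Δt · v_P v_S / (v_P − v_S) = Δt · (6.87·3.66)/(6.87−3.66) ≈ 7.8331·Δt.
So d_NEW = 124.32, d_CMB = 118.23, d_HAWA = 17.33 km.
Circle about each station: (x − 43.1)² + (y + 68.8)² = 124.32²; (x − 70.9)² + (y − 37.8)² = 118.23²; (x + 28.5)² + (y − 16.1)² = 17.33².
Subtracting the NEW equation from the CMB and HAWA equations removes the quadratic terms:
55.6 x + 213.2 y = 1341.73
-143.2 x + 169.8 y = 9635.54
Solving the 2×2 system: x ≈ -45.7, y ≈ 18.2 km.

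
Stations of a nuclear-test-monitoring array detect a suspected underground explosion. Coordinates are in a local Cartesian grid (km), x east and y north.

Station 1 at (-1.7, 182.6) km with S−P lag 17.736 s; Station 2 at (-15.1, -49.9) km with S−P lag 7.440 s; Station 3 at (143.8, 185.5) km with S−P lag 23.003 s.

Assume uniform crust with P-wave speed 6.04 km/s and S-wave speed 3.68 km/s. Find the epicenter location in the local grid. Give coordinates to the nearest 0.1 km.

(9.0, 15.9)

Distance from S−P lag: d = Δt · v_P v_S / (v_P − v_S) = Δt · (6.04·3.68)/(6.04−3.68) ≈ 9.4183·Δt.
So d_Station 1 = 167.04, d_Station 2 = 70.07, d_Station 3 = 216.65 km.
Circle about each station: (x + 1.7)² + (y − 182.6)² = 167.04²; (x + 15.1)² + (y + 49.9)² = 70.07²; (x − 143.8)² + (y − 185.5)² = 216.65².
Subtracting the Station 1 equation from the Station 2 and Station 3 equations removes the quadratic terms:
-26.8 x − 465.0 y = -7635.07
291.0 x + 5.8 y = 2708.18
Solving the 2×2 system: x ≈ 9.0, y ≈ 15.9 km.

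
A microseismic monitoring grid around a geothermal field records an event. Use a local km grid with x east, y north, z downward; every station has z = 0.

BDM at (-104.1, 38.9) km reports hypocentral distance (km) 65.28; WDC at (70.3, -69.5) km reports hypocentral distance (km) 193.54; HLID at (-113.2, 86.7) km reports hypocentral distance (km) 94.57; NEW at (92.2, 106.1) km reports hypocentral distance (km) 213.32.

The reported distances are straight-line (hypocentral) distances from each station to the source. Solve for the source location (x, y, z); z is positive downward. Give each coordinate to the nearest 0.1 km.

Each station gives a sphere (x−x_i)² + (y−y_i)² + z² = d_i² (stations at z=0).
Subtracting the BDM sphere from WDC and HLID: z² cancels, leaving linear equations in x and y:
348.8 x − 216.8 y = -35773.93
-18.2 x + 95.6 y = 3299.10
Solving: x ≈ -92.000, y ≈ 16.995 km (keep extra digits for the depth step; rounded: -92.0, 17.0).
Then from the BDM sphere: z² = 65.28² − (x + 104.1)² − (y − 38.9)² with x = -92.000, y = 16.995, so z ≈ 60.293 ≈ 60.3 km.

(-92.0, 17.0, 60.3)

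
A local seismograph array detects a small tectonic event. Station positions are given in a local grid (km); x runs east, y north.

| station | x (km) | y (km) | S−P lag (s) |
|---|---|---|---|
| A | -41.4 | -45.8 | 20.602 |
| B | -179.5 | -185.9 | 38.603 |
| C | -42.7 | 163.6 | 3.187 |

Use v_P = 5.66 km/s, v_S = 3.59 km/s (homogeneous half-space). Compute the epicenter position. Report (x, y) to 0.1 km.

x ≈ -12.8 km, y ≈ 154.4 km

Distance from S−P lag: d = Δt · v_P v_S / (v_P − v_S) = Δt · (5.66·3.59)/(5.66−3.59) ≈ 9.8161·Δt.
So d_A = 202.23, d_B = 378.93, d_C = 31.28 km.
Circle about each station: (x + 41.4)² + (y + 45.8)² = 202.23²; (x + 179.5)² + (y + 185.9)² = 378.93²; (x + 42.7)² + (y − 163.6)² = 31.28².
Subtracting pairs of circle equations eliminates x²+y² and gives linear equations (the radical axes):
-276.2 x − 280.2 y = -39723.51
-2.6 x + 418.8 y = 64695.18
Solving the 2×2 system: x ≈ -12.8, y ≈ 154.4 km.
Check against A (with the unrounded x, y): √((x + 41.4)²+(y + 45.8)²) = 202.23 ≈ 202.23 km. ✓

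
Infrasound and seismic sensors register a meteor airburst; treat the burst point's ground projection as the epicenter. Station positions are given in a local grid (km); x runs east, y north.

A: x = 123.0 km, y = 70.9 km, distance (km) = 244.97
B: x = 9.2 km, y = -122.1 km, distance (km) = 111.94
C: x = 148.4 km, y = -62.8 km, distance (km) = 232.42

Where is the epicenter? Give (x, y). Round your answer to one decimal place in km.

Circle about each station: (x − 123.0)² + (y − 70.9)² = 244.97²; (x − 9.2)² + (y + 122.1)² = 111.94²; (x − 148.4)² + (y + 62.8)² = 232.42².
Subtracting the A equation from the B and C equations removes the quadratic terms:
-227.6 x − 386.0 y = 42316.98
50.8 x − 267.4 y = 11801.83
Solving the 2×2 system: x ≈ -84.0, y ≈ -60.1 km.

x ≈ -84.0 km, y ≈ -60.1 km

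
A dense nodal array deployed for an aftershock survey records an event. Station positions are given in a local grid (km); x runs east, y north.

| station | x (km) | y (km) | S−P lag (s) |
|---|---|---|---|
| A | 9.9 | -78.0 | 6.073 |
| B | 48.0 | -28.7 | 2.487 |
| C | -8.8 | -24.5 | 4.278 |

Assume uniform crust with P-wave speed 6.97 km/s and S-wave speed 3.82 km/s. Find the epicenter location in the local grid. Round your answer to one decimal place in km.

Distance from S−P lag: d = Δt · v_P v_S / (v_P − v_S) = Δt · (6.97·3.82)/(6.97−3.82) ≈ 8.4525·Δt.
So d_A = 51.33, d_B = 21.02, d_C = 36.16 km.
Circle about each station: (x − 9.9)² + (y + 78.0)² = 51.33²; (x − 48.0)² + (y + 28.7)² = 21.02²; (x + 8.8)² + (y + 24.5)² = 36.16².
Subtracting the A equation from the B and C equations removes the quadratic terms:
76.2 x + 98.6 y = -861.39
-37.4 x + 107.0 y = -4177.10
Solving the 2×2 system: x ≈ 27.0, y ≈ -29.6 km.

27.0 km east, -29.6 km north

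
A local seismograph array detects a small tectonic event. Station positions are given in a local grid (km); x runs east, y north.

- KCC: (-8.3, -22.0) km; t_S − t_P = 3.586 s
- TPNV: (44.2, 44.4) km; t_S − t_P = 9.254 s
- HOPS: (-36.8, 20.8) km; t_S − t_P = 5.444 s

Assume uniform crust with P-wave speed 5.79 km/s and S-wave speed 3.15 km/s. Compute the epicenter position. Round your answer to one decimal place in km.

Distance from S−P lag: d = Δt · v_P v_S / (v_P − v_S) = Δt · (5.79·3.15)/(5.79−3.15) ≈ 6.9085·Δt.
So d_KCC = 24.77, d_TPNV = 63.93, d_HOPS = 37.61 km.
Circle about each station: (x + 8.3)² + (y + 22.0)² = 24.77²; (x − 44.2)² + (y − 44.4)² = 63.93²; (x + 36.8)² + (y − 20.8)² = 37.61².
Subtracting the KCC equation from the TPNV and HOPS equations removes the quadratic terms:
105.0 x + 132.8 y = -101.38
-57.0 x + 85.6 y = 433.03
Solving the 2×2 system: x ≈ -4.0, y ≈ 2.4 km.
Check against KCC (with the unrounded x, y): √((x + 8.3)²+(y + 22.0)²) = 24.77 ≈ 24.77 km. ✓

-4.0 km east, 2.4 km north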